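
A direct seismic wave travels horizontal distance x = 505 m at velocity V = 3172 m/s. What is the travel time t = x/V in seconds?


t = x / V
= 505 / 3172
= 0.1592 s

0.1592


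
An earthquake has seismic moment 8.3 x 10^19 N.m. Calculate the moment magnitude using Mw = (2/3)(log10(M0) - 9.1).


log10(M0) = log10(8.3 x 10^19) = 19.9191
Mw = 2/3 * (19.9191 - 9.1)
= 2/3 * 10.8191
= 7.21

7.21


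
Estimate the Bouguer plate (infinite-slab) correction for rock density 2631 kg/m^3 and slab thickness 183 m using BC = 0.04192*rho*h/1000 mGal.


BC = 0.04192 * rho * h / 1000
= 0.04192 * 2631 * 183 / 1000
= 20.1833 mGal

20.1833


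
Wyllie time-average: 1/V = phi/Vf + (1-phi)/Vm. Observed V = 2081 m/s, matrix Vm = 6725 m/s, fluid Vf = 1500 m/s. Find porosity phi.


1/V - 1/Vm = 1/2081 - 1/6725 = 0.00033184
1/Vf - 1/Vm = 1/1500 - 1/6725 = 0.00051797
phi = 0.00033184 / 0.00051797 = 0.6407

0.6407


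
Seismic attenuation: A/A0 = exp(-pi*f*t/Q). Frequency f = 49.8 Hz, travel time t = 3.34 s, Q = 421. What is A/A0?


pi*f*t/Q = pi*49.8*3.34/421 = 1.241205
A/A0 = exp(-1.241205) = 0.289036

0.289036


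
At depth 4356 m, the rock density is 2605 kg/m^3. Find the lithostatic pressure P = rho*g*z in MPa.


P = rho * g * z / 1e6
= 2605 * 9.81 * 4356 / 1e6
= 111317797.8 / 1e6
= 111.3178 MPa

111.3178


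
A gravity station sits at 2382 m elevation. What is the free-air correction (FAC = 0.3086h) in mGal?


FAC = 0.3086 * h
= 0.3086 * 2382
= 735.0852 mGal

735.0852


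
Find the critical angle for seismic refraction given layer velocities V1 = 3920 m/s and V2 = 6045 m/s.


V1/V2 = 3920/6045 = 0.64847
theta_c = arcsin(0.64847) = 40.4263 degrees

40.4263


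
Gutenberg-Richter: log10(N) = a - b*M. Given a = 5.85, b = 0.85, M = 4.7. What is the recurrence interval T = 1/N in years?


log10(N) = 5.85 - 0.85*4.7 = 1.855
N = 10^1.855 = 71.614341
T = 1/N = 1/71.614341 = 0.014 years

0.014


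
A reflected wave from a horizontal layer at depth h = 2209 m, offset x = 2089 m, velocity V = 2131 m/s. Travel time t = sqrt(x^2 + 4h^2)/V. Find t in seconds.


x^2 + 4h^2 = 2089^2 + 4*2209^2 = 4363921 + 19518724 = 23882645
sqrt(23882645) = 4886.9873
t = 4886.9873 / 2131 = 2.2933 s

2.2933


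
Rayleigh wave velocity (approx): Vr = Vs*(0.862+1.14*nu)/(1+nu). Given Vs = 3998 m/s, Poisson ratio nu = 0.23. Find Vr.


Numerator factor = 0.862 + 1.14*0.23 = 1.1242
Denominator = 1 + 0.23 = 1.23
Vr = 3998 * 1.1242 / 1.23 = 3654.11 m/s

3654.11


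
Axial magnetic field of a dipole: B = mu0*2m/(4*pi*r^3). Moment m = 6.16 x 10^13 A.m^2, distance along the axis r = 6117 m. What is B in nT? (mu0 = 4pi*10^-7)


m = 6.16 x 10^13 = 61600000000000 A.m^2
2m = 123200000000000 A.m^2
r^3 = 6117^3 = 228884003613
B = (4pi*10^-7) * 123200000000000 / (4*pi * 228884003613) * 1e9
= 154817685.968905 / 2876241217099.28 * 1e9
= 53826.3916 nT

53826.3916


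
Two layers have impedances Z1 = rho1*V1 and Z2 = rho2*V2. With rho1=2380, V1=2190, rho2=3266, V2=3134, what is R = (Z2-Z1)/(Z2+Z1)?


Z1 = 2380 * 2190 = 5212200
Z2 = 3266 * 3134 = 10235644
R = (10235644 - 5212200) / (10235644 + 5212200) = 5023444 / 15447844 = 0.3252

0.3252


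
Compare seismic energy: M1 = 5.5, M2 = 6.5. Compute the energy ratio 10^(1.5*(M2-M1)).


M2 - M1 = 6.5 - 5.5 = 1.0
1.5 * 1.0 = 1.5
ratio = 10^1.5 = 31.62

31.62


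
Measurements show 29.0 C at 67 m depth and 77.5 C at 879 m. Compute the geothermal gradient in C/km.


dT = 77.5 - 29.0 = 48.5 C
dz = 879 - 67 = 812 m
gradient = dT/dz * 1000 = 48.5/812 * 1000 = 59.7291 C/km

59.7291


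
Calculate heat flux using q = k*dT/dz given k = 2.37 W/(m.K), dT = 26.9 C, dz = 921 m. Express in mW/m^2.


q = k * dT / dz * 1000
= 2.37 * 26.9 / 921 * 1000
= 0.069221 * 1000
= 69.2215 mW/m^2

69.2215


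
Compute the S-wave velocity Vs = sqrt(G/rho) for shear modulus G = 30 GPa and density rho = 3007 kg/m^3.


Convert G to Pa: G = 30e9 Pa
Compute G/rho = 30e9 / 3007 = 9976720.9844
Vs = sqrt(9976720.9844) = 3158.59 m/s

3158.59


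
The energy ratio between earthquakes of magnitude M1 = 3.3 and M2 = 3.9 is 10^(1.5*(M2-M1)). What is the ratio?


M2 - M1 = 3.9 - 3.3 = 0.6
1.5 * 0.6 = 0.9
ratio = 10^0.9 = 7.94

7.94


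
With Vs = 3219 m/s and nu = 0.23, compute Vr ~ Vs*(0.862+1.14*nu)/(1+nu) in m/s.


Numerator factor = 0.862 + 1.14*0.23 = 1.1242
Denominator = 1 + 0.23 = 1.23
Vr = 3219 * 1.1242 / 1.23 = 2942.11 m/s

2942.11


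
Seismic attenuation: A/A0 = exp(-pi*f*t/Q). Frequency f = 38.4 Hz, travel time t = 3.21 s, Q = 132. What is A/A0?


pi*f*t/Q = pi*38.4*3.21/132 = 2.933676
A/A0 = exp(-2.933676) = 0.053201

0.053201


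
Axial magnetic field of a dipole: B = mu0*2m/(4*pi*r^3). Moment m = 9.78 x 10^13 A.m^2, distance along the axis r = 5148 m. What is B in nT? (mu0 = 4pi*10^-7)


m = 9.78 x 10^13 = 97800000000000 A.m^2
2m = 195600000000000 A.m^2
r^3 = 5148^3 = 136431801792
B = (4pi*10^-7) * 195600000000000 / (4*pi * 136431801792) * 1e9
= 245798209.216865 / 1714452584903.06 * 1e9
= 143368.3331 nT

143368.3331


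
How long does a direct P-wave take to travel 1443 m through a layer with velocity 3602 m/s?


t = x / V
= 1443 / 3602
= 0.4006 s

0.4006


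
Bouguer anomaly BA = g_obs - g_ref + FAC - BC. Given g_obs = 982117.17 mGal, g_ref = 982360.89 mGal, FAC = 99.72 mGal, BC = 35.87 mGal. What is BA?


BA = g_obs - g_ref + FAC - BC
= 982117.17 - 982360.89 + 99.72 - 35.87
= -179.87 mGal

-179.87


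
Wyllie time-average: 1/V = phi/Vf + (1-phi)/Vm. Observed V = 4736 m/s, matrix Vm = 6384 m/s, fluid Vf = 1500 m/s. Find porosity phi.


1/V - 1/Vm = 1/4736 - 1/6384 = 5.451e-05
1/Vf - 1/Vm = 1/1500 - 1/6384 = 0.00051003
phi = 5.451e-05 / 0.00051003 = 0.1069

0.1069


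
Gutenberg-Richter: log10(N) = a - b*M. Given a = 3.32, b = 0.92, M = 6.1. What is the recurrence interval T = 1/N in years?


log10(N) = 3.32 - 0.92*6.1 = -2.292
N = 10^-2.292 = 0.005105
T = 1/N = 1/0.005105 = 195.8845 years

195.8845


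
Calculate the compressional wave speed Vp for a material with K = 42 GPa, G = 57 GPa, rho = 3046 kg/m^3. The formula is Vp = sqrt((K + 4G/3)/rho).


First compute the effective modulus:
K + 4G/3 = 42e9 + 4*57e9/3 = 118000000000.0 Pa
Then divide by density:
118000000000.0 / 3046 = 38739330.2692 Pa/(kg/m^3)
Take the square root:
Vp = sqrt(38739330.2692) = 6224.09 m/s

6224.09


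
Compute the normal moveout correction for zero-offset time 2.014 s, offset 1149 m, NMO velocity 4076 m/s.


x/Vnmo = 1149/4076 = 0.281894
(x/Vnmo)^2 = 0.079464
t0^2 = 4.056196
sqrt(4.056196 + 0.079464) = 2.033632
dt = 2.033632 - 2.014 = 0.019632

0.019632


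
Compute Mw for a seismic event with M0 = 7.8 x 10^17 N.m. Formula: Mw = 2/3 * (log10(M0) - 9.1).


log10(M0) = log10(7.8 x 10^17) = 17.8921
Mw = 2/3 * (17.8921 - 9.1)
= 2/3 * 8.7921
= 5.86

5.86


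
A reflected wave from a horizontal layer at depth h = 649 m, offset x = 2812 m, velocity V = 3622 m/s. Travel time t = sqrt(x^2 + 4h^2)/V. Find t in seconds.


x^2 + 4h^2 = 2812^2 + 4*649^2 = 7907344 + 1684804 = 9592148
sqrt(9592148) = 3097.1193
t = 3097.1193 / 3622 = 0.8551 s

0.8551


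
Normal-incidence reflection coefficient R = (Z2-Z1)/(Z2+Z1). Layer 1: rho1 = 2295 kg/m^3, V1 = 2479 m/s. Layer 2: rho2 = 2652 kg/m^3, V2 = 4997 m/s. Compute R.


Z1 = 2295 * 2479 = 5689305
Z2 = 2652 * 4997 = 13252044
R = (13252044 - 5689305) / (13252044 + 5689305) = 7562739 / 18941349 = 0.3993

0.3993


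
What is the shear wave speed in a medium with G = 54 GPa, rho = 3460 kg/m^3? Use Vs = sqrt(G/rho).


Convert G to Pa: G = 54e9 Pa
Compute G/rho = 54e9 / 3460 = 15606936.4162
Vs = sqrt(15606936.4162) = 3950.56 m/s

3950.56


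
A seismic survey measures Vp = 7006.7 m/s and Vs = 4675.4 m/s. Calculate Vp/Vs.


Vp/Vs = 7006.7 / 4675.4
= 1.4986

1.4986


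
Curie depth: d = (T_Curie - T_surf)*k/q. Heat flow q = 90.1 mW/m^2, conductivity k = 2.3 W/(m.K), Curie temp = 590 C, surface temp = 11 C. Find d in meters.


T_Curie - T_surf = 590 - 11 = 579 C
Convert q to W/m^2: 90.1 mW/m^2 = 0.0901 W/m^2
d = 579 * 2.3 / 0.0901 = 14780.24 m

14780.24


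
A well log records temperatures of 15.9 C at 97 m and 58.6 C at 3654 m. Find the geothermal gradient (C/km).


dT = 58.6 - 15.9 = 42.7 C
dz = 3654 - 97 = 3557 m
gradient = dT/dz * 1000 = 42.7/3557 * 1000 = 12.0045 C/km

12.0045


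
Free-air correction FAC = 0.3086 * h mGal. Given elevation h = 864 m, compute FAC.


FAC = 0.3086 * h
= 0.3086 * 864
= 266.6304 mGal

266.6304


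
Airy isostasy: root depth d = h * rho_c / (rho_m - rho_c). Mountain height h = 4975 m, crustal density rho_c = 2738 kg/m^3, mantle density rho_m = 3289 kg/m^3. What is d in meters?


rho_m - rho_c = 3289 - 2738 = 551
d = 4975 * 2738 / 551
= 13621550 / 551
= 24721.51 m

24721.51


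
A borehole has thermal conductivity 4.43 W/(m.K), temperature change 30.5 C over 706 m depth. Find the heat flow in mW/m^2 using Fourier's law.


q = k * dT / dz * 1000
= 4.43 * 30.5 / 706 * 1000
= 0.191381 * 1000
= 191.381 mW/m^2

191.381


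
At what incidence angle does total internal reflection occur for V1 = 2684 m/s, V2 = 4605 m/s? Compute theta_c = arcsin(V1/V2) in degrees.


V1/V2 = 2684/4605 = 0.582845
theta_c = arcsin(0.582845) = 35.6509 degrees

35.6509


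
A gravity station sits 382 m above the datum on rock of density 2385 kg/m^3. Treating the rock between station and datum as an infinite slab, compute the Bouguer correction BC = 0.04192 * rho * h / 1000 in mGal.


BC = 0.04192 * rho * h / 1000
= 0.04192 * 2385 * 382 / 1000
= 38.1921 mGal

38.1921


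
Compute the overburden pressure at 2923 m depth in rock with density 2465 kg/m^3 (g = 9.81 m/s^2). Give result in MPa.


P = rho * g * z / 1e6
= 2465 * 9.81 * 2923 / 1e6
= 70682962.95 / 1e6
= 70.683 MPa

70.683


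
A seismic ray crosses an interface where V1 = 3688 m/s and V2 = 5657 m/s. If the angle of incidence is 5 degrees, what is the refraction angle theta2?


sin(theta1) = sin(5 deg) = 0.087156
sin(theta2) = V2/V1 * sin(theta1) = 5657/3688 * 0.087156 = 0.133688
theta2 = arcsin(0.133688) = 7.6827 degrees

7.6827


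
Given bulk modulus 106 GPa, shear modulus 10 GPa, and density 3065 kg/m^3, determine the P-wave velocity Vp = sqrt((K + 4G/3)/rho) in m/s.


First compute the effective modulus:
K + 4G/3 = 106e9 + 4*10e9/3 = 119333333333.33 Pa
Then divide by density:
119333333333.33 / 3065 = 38934203.3714 Pa/(kg/m^3)
Take the square root:
Vp = sqrt(38934203.3714) = 6239.73 m/s

6239.73


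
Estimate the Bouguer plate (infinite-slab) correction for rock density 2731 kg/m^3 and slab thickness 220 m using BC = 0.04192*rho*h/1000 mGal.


BC = 0.04192 * rho * h / 1000
= 0.04192 * 2731 * 220 / 1000
= 25.1864 mGal

25.1864


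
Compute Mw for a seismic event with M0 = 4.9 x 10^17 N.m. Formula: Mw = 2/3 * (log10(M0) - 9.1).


log10(M0) = log10(4.9 x 10^17) = 17.6902
Mw = 2/3 * (17.6902 - 9.1)
= 2/3 * 8.5902
= 5.73

5.73


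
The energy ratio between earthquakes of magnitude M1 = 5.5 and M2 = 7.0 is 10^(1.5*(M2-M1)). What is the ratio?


M2 - M1 = 7.0 - 5.5 = 1.5
1.5 * 1.5 = 2.25
ratio = 10^2.25 = 177.83

177.83


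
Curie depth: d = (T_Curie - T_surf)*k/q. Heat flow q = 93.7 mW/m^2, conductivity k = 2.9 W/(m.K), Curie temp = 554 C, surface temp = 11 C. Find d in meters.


T_Curie - T_surf = 554 - 11 = 543 C
Convert q to W/m^2: 93.7 mW/m^2 = 0.0937 W/m^2
d = 543 * 2.9 / 0.0937 = 16805.76 m

16805.76


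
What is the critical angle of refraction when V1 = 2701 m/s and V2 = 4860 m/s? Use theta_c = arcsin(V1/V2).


V1/V2 = 2701/4860 = 0.555761
theta_c = arcsin(0.555761) = 33.7632 degrees

33.7632


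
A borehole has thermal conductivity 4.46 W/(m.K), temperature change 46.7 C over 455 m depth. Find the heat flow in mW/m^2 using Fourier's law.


q = k * dT / dz * 1000
= 4.46 * 46.7 / 455 * 1000
= 0.457763 * 1000
= 457.7626 mW/m^2

457.7626


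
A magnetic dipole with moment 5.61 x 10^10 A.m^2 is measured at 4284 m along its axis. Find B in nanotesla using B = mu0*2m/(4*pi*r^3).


m = 5.61 x 10^10 = 56100000000 A.m^2
2m = 112200000000 A.m^2
r^3 = 4284^3 = 78622778304
B = (4pi*10^-7) * 112200000000 / (4*pi * 78622778304) * 1e9
= 140994.678293 / 988002970898.66 * 1e9
= 142.7067 nT

142.7067


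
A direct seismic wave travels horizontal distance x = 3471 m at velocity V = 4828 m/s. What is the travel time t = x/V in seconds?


t = x / V
= 3471 / 4828
= 0.7189 s

0.7189


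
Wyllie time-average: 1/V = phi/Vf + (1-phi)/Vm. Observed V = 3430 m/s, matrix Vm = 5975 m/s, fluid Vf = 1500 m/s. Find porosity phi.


1/V - 1/Vm = 1/3430 - 1/5975 = 0.00012418
1/Vf - 1/Vm = 1/1500 - 1/5975 = 0.0004993
phi = 0.00012418 / 0.0004993 = 0.2487

0.2487


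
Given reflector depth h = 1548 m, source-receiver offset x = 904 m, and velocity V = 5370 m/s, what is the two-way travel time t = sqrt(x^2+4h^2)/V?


x^2 + 4h^2 = 904^2 + 4*1548^2 = 817216 + 9585216 = 10402432
sqrt(10402432) = 3225.2801
t = 3225.2801 / 5370 = 0.6006 s

0.6006


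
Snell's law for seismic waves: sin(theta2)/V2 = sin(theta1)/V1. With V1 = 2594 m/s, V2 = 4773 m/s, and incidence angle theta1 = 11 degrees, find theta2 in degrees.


sin(theta1) = sin(11 deg) = 0.190809
sin(theta2) = V2/V1 * sin(theta1) = 4773/2594 * 0.190809 = 0.351091
theta2 = arcsin(0.351091) = 20.5541 degrees

20.5541


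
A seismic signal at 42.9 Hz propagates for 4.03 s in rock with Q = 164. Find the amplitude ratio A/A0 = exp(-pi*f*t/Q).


pi*f*t/Q = pi*42.9*4.03/164 = 3.311832
A/A0 = exp(-3.311832) = 0.036449

0.036449


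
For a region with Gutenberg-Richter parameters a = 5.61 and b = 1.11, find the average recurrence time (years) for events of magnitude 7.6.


log10(N) = 5.61 - 1.11*7.6 = -2.826
N = 10^-2.826 = 0.001493
T = 1/N = 1/0.001493 = 669.8846 years

669.8846


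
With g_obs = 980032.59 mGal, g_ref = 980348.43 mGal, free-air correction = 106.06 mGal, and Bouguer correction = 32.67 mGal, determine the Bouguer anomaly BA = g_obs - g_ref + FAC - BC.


BA = g_obs - g_ref + FAC - BC
= 980032.59 - 980348.43 + 106.06 - 32.67
= -242.45 mGal

-242.45


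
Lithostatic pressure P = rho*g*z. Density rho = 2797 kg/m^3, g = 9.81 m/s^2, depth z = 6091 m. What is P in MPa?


P = rho * g * z / 1e6
= 2797 * 9.81 * 6091 / 1e6
= 167128329.87 / 1e6
= 167.1283 MPa

167.1283


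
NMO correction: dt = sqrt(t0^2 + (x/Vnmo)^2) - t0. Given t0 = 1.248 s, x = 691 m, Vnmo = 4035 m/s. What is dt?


x/Vnmo = 691/4035 = 0.171252
(x/Vnmo)^2 = 0.029327
t0^2 = 1.557504
sqrt(1.557504 + 0.029327) = 1.259695
dt = 1.259695 - 1.248 = 0.011695

0.011695


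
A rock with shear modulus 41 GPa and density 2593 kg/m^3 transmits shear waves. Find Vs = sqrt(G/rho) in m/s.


Convert G to Pa: G = 41e9 Pa
Compute G/rho = 41e9 / 2593 = 15811801.0027
Vs = sqrt(15811801.0027) = 3976.41 m/s

3976.41


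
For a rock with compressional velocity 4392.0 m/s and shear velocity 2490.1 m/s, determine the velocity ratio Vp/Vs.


Vp/Vs = 4392.0 / 2490.1
= 1.7638

1.7638


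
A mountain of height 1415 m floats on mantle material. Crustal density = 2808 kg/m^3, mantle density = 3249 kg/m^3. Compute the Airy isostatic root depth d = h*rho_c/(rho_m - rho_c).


rho_m - rho_c = 3249 - 2808 = 441
d = 1415 * 2808 / 441
= 3973320 / 441
= 9009.8 m

9009.8


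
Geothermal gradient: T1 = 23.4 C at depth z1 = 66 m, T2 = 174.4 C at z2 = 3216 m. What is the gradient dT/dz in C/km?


dT = 174.4 - 23.4 = 151.0 C
dz = 3216 - 66 = 3150 m
gradient = dT/dz * 1000 = 151.0/3150 * 1000 = 47.9365 C/km

47.9365


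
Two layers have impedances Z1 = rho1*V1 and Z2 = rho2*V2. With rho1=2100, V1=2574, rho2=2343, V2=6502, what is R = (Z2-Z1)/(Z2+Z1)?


Z1 = 2100 * 2574 = 5405400
Z2 = 2343 * 6502 = 15234186
R = (15234186 - 5405400) / (15234186 + 5405400) = 9828786 / 20639586 = 0.4762

0.4762


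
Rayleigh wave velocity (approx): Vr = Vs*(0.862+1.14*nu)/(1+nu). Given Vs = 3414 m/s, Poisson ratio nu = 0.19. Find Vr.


Numerator factor = 0.862 + 1.14*0.19 = 1.0786
Denominator = 1 + 0.19 = 1.19
Vr = 3414 * 1.0786 / 1.19 = 3094.4 m/s

3094.4


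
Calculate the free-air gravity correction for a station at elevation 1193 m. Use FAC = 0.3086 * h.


FAC = 0.3086 * h
= 0.3086 * 1193
= 368.1598 mGal

368.1598


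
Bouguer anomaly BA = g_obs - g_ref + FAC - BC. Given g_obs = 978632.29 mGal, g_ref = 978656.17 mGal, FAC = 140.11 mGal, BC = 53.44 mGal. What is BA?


BA = g_obs - g_ref + FAC - BC
= 978632.29 - 978656.17 + 140.11 - 53.44
= 62.79 mGal

62.79


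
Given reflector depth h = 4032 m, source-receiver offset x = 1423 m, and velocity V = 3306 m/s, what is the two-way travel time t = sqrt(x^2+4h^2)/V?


x^2 + 4h^2 = 1423^2 + 4*4032^2 = 2024929 + 65028096 = 67053025
sqrt(67053025) = 8188.5911
t = 8188.5911 / 3306 = 2.4769 s

2.4769


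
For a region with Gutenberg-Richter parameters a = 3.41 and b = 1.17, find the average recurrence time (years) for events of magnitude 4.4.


log10(N) = 3.41 - 1.17*4.4 = -1.738
N = 10^-1.738 = 0.018281
T = 1/N = 1/0.018281 = 54.7016 years

54.7016


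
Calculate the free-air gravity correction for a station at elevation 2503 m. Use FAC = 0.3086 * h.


FAC = 0.3086 * h
= 0.3086 * 2503
= 772.4258 mGal

772.4258


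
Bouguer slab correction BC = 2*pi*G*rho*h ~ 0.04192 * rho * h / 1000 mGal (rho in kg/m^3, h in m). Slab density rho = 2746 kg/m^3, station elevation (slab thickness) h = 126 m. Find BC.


BC = 0.04192 * rho * h / 1000
= 0.04192 * 2746 * 126 / 1000
= 14.5042 mGal

14.5042


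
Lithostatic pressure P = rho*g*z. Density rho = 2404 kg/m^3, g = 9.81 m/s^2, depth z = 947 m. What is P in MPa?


P = rho * g * z / 1e6
= 2404 * 9.81 * 947 / 1e6
= 22333328.28 / 1e6
= 22.3333 MPa

22.3333


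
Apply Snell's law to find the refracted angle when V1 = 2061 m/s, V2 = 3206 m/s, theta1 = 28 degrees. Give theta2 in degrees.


sin(theta1) = sin(28 deg) = 0.469472
sin(theta2) = V2/V1 * sin(theta1) = 3206/2061 * 0.469472 = 0.730289
theta2 = arcsin(0.730289) = 46.9106 degrees

46.9106


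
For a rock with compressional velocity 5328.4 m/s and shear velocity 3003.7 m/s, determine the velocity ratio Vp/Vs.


Vp/Vs = 5328.4 / 3003.7
= 1.7739

1.7739


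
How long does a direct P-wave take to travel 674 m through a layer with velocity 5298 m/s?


t = x / V
= 674 / 5298
= 0.1272 s

0.1272


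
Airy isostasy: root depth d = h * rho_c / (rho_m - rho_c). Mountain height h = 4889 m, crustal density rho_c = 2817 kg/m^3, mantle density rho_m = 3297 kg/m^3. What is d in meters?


rho_m - rho_c = 3297 - 2817 = 480
d = 4889 * 2817 / 480
= 13772313 / 480
= 28692.32 m

28692.32


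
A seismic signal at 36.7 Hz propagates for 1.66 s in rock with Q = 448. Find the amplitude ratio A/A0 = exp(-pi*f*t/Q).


pi*f*t/Q = pi*36.7*1.66/448 = 0.427215
A/A0 = exp(-0.427215) = 0.652324

0.652324


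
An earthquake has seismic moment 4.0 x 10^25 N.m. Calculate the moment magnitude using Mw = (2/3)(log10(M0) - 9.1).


log10(M0) = log10(4.0 x 10^25) = 25.6021
Mw = 2/3 * (25.6021 - 9.1)
= 2/3 * 16.5021
= 11.0

11.0


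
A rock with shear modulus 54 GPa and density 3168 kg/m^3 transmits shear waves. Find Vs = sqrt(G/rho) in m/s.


Convert G to Pa: G = 54e9 Pa
Compute G/rho = 54e9 / 3168 = 17045454.5455
Vs = sqrt(17045454.5455) = 4128.61 m/s

4128.61


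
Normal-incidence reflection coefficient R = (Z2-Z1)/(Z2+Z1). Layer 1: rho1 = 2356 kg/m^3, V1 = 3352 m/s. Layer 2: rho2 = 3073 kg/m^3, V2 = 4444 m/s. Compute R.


Z1 = 2356 * 3352 = 7897312
Z2 = 3073 * 4444 = 13656412
R = (13656412 - 7897312) / (13656412 + 7897312) = 5759100 / 21553724 = 0.2672

0.2672


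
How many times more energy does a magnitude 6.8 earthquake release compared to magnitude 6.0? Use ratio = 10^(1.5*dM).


M2 - M1 = 6.8 - 6.0 = 0.8
1.5 * 0.8 = 1.2
ratio = 10^1.2 = 15.85

15.85


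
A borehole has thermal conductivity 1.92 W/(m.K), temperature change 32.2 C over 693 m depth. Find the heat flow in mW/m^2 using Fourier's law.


q = k * dT / dz * 1000
= 1.92 * 32.2 / 693 * 1000
= 0.089212 * 1000
= 89.2121 mW/m^2

89.2121


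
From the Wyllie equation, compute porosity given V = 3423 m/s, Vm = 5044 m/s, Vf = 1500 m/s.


1/V - 1/Vm = 1/3423 - 1/5044 = 9.389e-05
1/Vf - 1/Vm = 1/1500 - 1/5044 = 0.00046841
phi = 9.389e-05 / 0.00046841 = 0.2004

0.2004


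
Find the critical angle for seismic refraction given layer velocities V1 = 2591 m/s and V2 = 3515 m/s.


V1/V2 = 2591/3515 = 0.737127
theta_c = arcsin(0.737127) = 47.4872 degrees

47.4872


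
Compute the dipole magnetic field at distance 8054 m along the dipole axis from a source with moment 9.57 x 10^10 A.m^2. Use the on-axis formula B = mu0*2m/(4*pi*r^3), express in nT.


m = 9.57 x 10^10 = 95700000000 A.m^2
2m = 191400000000 A.m^2
r^3 = 8054^3 = 522438141464
B = (4pi*10^-7) * 191400000000 / (4*pi * 522438141464) * 1e9
= 240520.333559 / 6565151308713.63 * 1e9
= 36.6359 nT

36.6359


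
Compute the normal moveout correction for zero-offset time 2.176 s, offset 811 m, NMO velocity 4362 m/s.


x/Vnmo = 811/4362 = 0.185924
(x/Vnmo)^2 = 0.034568
t0^2 = 4.734976
sqrt(4.734976 + 0.034568) = 2.183928
dt = 2.183928 - 2.176 = 0.007928

0.007928


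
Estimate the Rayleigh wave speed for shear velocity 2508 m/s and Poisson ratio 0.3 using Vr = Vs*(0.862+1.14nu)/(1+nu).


Numerator factor = 0.862 + 1.14*0.3 = 1.204
Denominator = 1 + 0.3 = 1.3
Vr = 2508 * 1.204 / 1.3 = 2322.79 m/s

2322.79


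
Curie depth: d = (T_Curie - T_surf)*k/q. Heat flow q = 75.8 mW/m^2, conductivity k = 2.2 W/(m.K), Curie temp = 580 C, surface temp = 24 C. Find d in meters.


T_Curie - T_surf = 580 - 24 = 556 C
Convert q to W/m^2: 75.8 mW/m^2 = 0.0758 W/m^2
d = 556 * 2.2 / 0.0758 = 16137.2 m

16137.2


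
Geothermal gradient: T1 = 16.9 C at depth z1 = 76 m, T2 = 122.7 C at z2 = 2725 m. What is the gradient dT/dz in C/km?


dT = 122.7 - 16.9 = 105.8 C
dz = 2725 - 76 = 2649 m
gradient = dT/dz * 1000 = 105.8/2649 * 1000 = 39.9396 C/km

39.9396


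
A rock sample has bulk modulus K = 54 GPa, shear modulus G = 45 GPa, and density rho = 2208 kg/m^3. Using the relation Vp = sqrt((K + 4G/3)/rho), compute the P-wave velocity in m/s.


First compute the effective modulus:
K + 4G/3 = 54e9 + 4*45e9/3 = 114000000000.0 Pa
Then divide by density:
114000000000.0 / 2208 = 51630434.7826 Pa/(kg/m^3)
Take the square root:
Vp = sqrt(51630434.7826) = 7185.43 m/s

7185.43


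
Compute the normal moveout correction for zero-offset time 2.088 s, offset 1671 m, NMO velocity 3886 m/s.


x/Vnmo = 1671/3886 = 0.430005
(x/Vnmo)^2 = 0.184904
t0^2 = 4.359744
sqrt(4.359744 + 0.184904) = 2.131818
dt = 2.131818 - 2.088 = 0.043818

0.043818


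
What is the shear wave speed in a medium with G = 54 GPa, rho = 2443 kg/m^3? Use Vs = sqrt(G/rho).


Convert G to Pa: G = 54e9 Pa
Compute G/rho = 54e9 / 2443 = 22103970.528
Vs = sqrt(22103970.528) = 4701.49 m/s

4701.49


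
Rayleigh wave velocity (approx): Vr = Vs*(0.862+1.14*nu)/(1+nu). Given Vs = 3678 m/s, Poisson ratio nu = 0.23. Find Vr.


Numerator factor = 0.862 + 1.14*0.23 = 1.1242
Denominator = 1 + 0.23 = 1.23
Vr = 3678 * 1.1242 / 1.23 = 3361.63 m/s

3361.63


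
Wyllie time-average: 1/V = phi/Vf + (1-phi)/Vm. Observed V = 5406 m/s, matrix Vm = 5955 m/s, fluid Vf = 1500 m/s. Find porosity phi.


1/V - 1/Vm = 1/5406 - 1/5955 = 1.705e-05
1/Vf - 1/Vm = 1/1500 - 1/5955 = 0.00049874
phi = 1.705e-05 / 0.00049874 = 0.0342

0.0342


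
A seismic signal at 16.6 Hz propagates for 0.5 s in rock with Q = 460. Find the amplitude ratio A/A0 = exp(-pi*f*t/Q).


pi*f*t/Q = pi*16.6*0.5/460 = 0.056685
A/A0 = exp(-0.056685) = 0.944891

0.944891


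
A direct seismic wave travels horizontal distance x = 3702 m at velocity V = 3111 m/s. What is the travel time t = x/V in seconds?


t = x / V
= 3702 / 3111
= 1.19 s

1.19


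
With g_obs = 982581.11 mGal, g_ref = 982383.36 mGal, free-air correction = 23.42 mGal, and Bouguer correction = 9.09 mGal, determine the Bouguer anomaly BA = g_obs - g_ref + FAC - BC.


BA = g_obs - g_ref + FAC - BC
= 982581.11 - 982383.36 + 23.42 - 9.09
= 212.08 mGal

212.08


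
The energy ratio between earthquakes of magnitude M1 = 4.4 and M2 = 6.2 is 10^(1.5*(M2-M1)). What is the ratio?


M2 - M1 = 6.2 - 4.4 = 1.8
1.5 * 1.8 = 2.7
ratio = 10^2.7 = 501.19

501.19


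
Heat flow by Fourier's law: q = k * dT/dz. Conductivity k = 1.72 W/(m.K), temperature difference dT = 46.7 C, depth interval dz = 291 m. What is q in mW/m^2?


q = k * dT / dz * 1000
= 1.72 * 46.7 / 291 * 1000
= 0.276027 * 1000
= 276.0275 mW/m^2

276.0275


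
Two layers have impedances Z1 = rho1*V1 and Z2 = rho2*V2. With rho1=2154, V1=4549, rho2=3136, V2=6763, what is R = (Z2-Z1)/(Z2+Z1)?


Z1 = 2154 * 4549 = 9798546
Z2 = 3136 * 6763 = 21208768
R = (21208768 - 9798546) / (21208768 + 9798546) = 11410222 / 31007314 = 0.368

0.368


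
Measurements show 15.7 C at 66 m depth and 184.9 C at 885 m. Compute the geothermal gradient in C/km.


dT = 184.9 - 15.7 = 169.2 C
dz = 885 - 66 = 819 m
gradient = dT/dz * 1000 = 169.2/819 * 1000 = 206.5934 C/km

206.5934


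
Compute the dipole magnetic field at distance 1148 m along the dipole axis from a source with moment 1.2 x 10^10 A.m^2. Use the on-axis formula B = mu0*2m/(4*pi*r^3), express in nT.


m = 1.2 x 10^10 = 12000000000 A.m^2
2m = 24000000000 A.m^2
r^3 = 1148^3 = 1512953792
B = (4pi*10^-7) * 24000000000 / (4*pi * 1512953792) * 1e9
= 30159.289474 / 19012338072.67 * 1e9
= 1586.3009 nT

1586.3009


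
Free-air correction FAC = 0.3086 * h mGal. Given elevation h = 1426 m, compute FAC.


FAC = 0.3086 * h
= 0.3086 * 1426
= 440.0636 mGal

440.0636


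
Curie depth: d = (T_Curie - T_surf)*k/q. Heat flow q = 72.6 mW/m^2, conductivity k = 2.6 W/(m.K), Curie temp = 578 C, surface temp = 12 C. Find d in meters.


T_Curie - T_surf = 578 - 12 = 566 C
Convert q to W/m^2: 72.6 mW/m^2 = 0.0726 W/m^2
d = 566 * 2.6 / 0.0726 = 20269.97 m

20269.97


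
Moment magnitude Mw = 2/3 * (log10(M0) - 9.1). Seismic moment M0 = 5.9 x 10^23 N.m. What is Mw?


log10(M0) = log10(5.9 x 10^23) = 23.7709
Mw = 2/3 * (23.7709 - 9.1)
= 2/3 * 14.6709
= 9.78

9.78


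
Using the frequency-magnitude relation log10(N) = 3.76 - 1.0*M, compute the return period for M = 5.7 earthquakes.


log10(N) = 3.76 - 1.0*5.7 = -1.94
N = 10^-1.94 = 0.011482
T = 1/N = 1/0.011482 = 87.0964 years

87.0964


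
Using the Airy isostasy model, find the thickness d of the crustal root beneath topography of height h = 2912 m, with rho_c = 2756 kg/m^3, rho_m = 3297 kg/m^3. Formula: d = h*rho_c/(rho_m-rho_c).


rho_m - rho_c = 3297 - 2756 = 541
d = 2912 * 2756 / 541
= 8025472 / 541
= 14834.51 m

14834.51


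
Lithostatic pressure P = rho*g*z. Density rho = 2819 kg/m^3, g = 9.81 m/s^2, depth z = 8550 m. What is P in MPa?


P = rho * g * z / 1e6
= 2819 * 9.81 * 8550 / 1e6
= 236445034.5 / 1e6
= 236.445 MPa

236.445


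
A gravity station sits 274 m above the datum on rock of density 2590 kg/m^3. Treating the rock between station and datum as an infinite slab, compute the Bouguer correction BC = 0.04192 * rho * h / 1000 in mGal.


BC = 0.04192 * rho * h / 1000
= 0.04192 * 2590 * 274 / 1000
= 29.7489 mGal

29.7489


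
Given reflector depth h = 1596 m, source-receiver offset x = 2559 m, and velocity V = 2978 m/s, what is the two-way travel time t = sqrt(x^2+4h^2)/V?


x^2 + 4h^2 = 2559^2 + 4*1596^2 = 6548481 + 10188864 = 16737345
sqrt(16737345) = 4091.13
t = 4091.13 / 2978 = 1.3738 s

1.3738


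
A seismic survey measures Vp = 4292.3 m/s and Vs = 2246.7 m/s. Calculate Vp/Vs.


Vp/Vs = 4292.3 / 2246.7
= 1.9105

1.9105


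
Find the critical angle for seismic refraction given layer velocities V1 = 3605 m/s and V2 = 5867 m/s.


V1/V2 = 3605/5867 = 0.614454
theta_c = arcsin(0.614454) = 37.9122 degrees

37.9122


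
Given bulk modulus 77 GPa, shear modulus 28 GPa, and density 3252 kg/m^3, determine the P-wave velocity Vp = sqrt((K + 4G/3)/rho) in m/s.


First compute the effective modulus:
K + 4G/3 = 77e9 + 4*28e9/3 = 114333333333.33 Pa
Then divide by density:
114333333333.33 / 3252 = 35157851.5785 Pa/(kg/m^3)
Take the square root:
Vp = sqrt(35157851.5785) = 5929.41 m/s

5929.41


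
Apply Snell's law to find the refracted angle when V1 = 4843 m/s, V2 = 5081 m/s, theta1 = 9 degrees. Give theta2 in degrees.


sin(theta1) = sin(9 deg) = 0.156434
sin(theta2) = V2/V1 * sin(theta1) = 5081/4843 * 0.156434 = 0.164122
theta2 = arcsin(0.164122) = 9.4462 degrees

9.4462


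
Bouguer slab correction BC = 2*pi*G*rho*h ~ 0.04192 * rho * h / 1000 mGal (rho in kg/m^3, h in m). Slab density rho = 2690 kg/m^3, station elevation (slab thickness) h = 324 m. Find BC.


BC = 0.04192 * rho * h / 1000
= 0.04192 * 2690 * 324 / 1000
= 36.5358 mGal

36.5358


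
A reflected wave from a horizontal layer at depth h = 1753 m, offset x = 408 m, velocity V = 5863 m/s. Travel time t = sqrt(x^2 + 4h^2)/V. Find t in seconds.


x^2 + 4h^2 = 408^2 + 4*1753^2 = 166464 + 12292036 = 12458500
sqrt(12458500) = 3529.66
t = 3529.66 / 5863 = 0.602 s

0.602


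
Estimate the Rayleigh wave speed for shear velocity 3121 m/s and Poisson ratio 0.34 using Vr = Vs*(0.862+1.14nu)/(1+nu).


Numerator factor = 0.862 + 1.14*0.34 = 1.2496
Denominator = 1 + 0.34 = 1.34
Vr = 3121 * 1.2496 / 1.34 = 2910.45 m/s

2910.45


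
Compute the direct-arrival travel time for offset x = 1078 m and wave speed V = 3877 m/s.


t = x / V
= 1078 / 3877
= 0.2781 s

0.2781


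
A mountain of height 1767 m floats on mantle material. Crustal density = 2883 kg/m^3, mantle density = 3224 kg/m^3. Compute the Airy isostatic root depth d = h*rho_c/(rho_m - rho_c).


rho_m - rho_c = 3224 - 2883 = 341
d = 1767 * 2883 / 341
= 5094261 / 341
= 14939.18 m

14939.18


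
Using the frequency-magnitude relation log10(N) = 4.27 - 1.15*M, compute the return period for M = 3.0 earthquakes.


log10(N) = 4.27 - 1.15*3.0 = 0.82
N = 10^0.82 = 6.606934
T = 1/N = 1/6.606934 = 0.1514 years

0.1514


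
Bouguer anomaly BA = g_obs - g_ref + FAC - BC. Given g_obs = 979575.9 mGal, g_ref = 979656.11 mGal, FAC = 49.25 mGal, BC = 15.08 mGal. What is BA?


BA = g_obs - g_ref + FAC - BC
= 979575.9 - 979656.11 + 49.25 - 15.08
= -46.04 mGal

-46.04


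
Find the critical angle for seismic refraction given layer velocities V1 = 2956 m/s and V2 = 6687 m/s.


V1/V2 = 2956/6687 = 0.442052
theta_c = arcsin(0.442052) = 26.2349 degrees

26.2349


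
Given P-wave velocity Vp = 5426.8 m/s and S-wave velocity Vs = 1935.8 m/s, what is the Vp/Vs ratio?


Vp/Vs = 5426.8 / 1935.8
= 2.8034

2.8034


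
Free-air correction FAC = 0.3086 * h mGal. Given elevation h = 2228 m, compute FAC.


FAC = 0.3086 * h
= 0.3086 * 2228
= 687.5608 mGal

687.5608


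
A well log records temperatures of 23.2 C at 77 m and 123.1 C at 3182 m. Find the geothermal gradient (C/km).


dT = 123.1 - 23.2 = 99.9 C
dz = 3182 - 77 = 3105 m
gradient = dT/dz * 1000 = 99.9/3105 * 1000 = 32.1739 C/km

32.1739


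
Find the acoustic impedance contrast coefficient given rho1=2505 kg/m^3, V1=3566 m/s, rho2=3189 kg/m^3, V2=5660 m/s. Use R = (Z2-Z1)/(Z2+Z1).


Z1 = 2505 * 3566 = 8932830
Z2 = 3189 * 5660 = 18049740
R = (18049740 - 8932830) / (18049740 + 8932830) = 9116910 / 26982570 = 0.3379

0.3379


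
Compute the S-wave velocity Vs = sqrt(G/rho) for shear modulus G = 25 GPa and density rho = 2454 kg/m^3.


Convert G to Pa: G = 25e9 Pa
Compute G/rho = 25e9 / 2454 = 10187449.0628
Vs = sqrt(10187449.0628) = 3191.78 m/s

3191.78


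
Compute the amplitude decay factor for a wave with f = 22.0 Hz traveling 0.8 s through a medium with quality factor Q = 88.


pi*f*t/Q = pi*22.0*0.8/88 = 0.628319
A/A0 = exp(-0.628319) = 0.533488

0.533488


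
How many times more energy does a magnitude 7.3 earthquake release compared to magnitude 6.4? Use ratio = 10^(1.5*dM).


M2 - M1 = 7.3 - 6.4 = 0.9
1.5 * 0.9 = 1.35
ratio = 10^1.35 = 22.39

22.39


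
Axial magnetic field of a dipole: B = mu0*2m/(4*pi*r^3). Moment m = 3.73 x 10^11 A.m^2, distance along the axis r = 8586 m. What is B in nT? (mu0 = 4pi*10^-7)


m = 3.73 x 10^11 = 373000000000 A.m^2
2m = 746000000000 A.m^2
r^3 = 8586^3 = 632954734056
B = (4pi*10^-7) * 746000000000 / (4*pi * 632954734056) * 1e9
= 937451.247831 / 7953943770260.84 * 1e9
= 117.8599 nT

117.8599


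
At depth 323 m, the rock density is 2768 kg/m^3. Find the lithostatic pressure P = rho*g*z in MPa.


P = rho * g * z / 1e6
= 2768 * 9.81 * 323 / 1e6
= 8770767.84 / 1e6
= 8.7708 MPa

8.7708


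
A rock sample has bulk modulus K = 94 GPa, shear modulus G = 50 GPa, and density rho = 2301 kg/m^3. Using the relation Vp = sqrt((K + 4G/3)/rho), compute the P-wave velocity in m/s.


First compute the effective modulus:
K + 4G/3 = 94e9 + 4*50e9/3 = 160666666666.67 Pa
Then divide by density:
160666666666.67 / 2301 = 69824713.8925 Pa/(kg/m^3)
Take the square root:
Vp = sqrt(69824713.8925) = 8356.12 m/s

8356.12


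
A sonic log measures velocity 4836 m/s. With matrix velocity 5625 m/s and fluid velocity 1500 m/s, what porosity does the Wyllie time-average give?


1/V - 1/Vm = 1/4836 - 1/5625 = 2.9e-05
1/Vf - 1/Vm = 1/1500 - 1/5625 = 0.00048889
phi = 2.9e-05 / 0.00048889 = 0.0593

0.0593


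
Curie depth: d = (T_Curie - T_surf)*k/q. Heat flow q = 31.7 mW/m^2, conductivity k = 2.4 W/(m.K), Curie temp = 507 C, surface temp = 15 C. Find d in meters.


T_Curie - T_surf = 507 - 15 = 492 C
Convert q to W/m^2: 31.7 mW/m^2 = 0.0317 W/m^2
d = 492 * 2.4 / 0.0317 = 37249.21 m

37249.21


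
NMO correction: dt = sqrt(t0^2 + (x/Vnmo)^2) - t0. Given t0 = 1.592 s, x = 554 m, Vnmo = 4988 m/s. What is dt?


x/Vnmo = 554/4988 = 0.111067
(x/Vnmo)^2 = 0.012336
t0^2 = 2.534464
sqrt(2.534464 + 0.012336) = 1.59587
dt = 1.59587 - 1.592 = 0.00387

0.00387


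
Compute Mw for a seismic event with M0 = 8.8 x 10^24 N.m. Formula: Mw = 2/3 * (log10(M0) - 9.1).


log10(M0) = log10(8.8 x 10^24) = 24.9445
Mw = 2/3 * (24.9445 - 9.1)
= 2/3 * 15.8445
= 10.56

10.56


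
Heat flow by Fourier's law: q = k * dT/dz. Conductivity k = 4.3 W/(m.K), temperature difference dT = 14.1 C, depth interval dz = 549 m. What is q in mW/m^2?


q = k * dT / dz * 1000
= 4.3 * 14.1 / 549 * 1000
= 0.110437 * 1000
= 110.4372 mW/m^2

110.4372


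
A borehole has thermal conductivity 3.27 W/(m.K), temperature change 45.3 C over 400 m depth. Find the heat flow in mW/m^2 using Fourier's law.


q = k * dT / dz * 1000
= 3.27 * 45.3 / 400 * 1000
= 0.370327 * 1000
= 370.3275 mW/m^2

370.3275


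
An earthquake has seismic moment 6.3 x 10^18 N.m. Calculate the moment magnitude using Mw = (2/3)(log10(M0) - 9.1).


log10(M0) = log10(6.3 x 10^18) = 18.7993
Mw = 2/3 * (18.7993 - 9.1)
= 2/3 * 9.6993
= 6.47

6.47


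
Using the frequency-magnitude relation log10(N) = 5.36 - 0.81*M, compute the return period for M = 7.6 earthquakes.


log10(N) = 5.36 - 0.81*7.6 = -0.796
N = 10^-0.796 = 0.159956
T = 1/N = 1/0.159956 = 6.2517 years

6.2517


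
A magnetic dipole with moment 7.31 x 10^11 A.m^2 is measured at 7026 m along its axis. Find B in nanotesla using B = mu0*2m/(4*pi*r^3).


m = 7.31 x 10^11 = 731000000000 A.m^2
2m = 1462000000000 A.m^2
r^3 = 7026^3 = 346836213576
B = (4pi*10^-7) * 1462000000000 / (4*pi * 346836213576) * 1e9
= 1837203.383819 / 4358472402277.05 * 1e9
= 421.5246 nT

421.5246


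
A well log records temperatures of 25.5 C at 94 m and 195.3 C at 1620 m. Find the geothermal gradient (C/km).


dT = 195.3 - 25.5 = 169.8 C
dz = 1620 - 94 = 1526 m
gradient = dT/dz * 1000 = 169.8/1526 * 1000 = 111.2713 C/km

111.2713


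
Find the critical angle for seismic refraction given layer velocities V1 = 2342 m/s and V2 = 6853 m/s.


V1/V2 = 2342/6853 = 0.341748
theta_c = arcsin(0.341748) = 19.9834 degrees

19.9834


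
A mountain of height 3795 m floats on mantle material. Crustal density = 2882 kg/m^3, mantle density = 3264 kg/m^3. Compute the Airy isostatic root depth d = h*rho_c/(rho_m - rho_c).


rho_m - rho_c = 3264 - 2882 = 382
d = 3795 * 2882 / 382
= 10937190 / 382
= 28631.39 m

28631.39


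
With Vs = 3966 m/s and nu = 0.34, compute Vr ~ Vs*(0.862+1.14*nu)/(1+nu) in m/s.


Numerator factor = 0.862 + 1.14*0.34 = 1.2496
Denominator = 1 + 0.34 = 1.34
Vr = 3966 * 1.2496 / 1.34 = 3698.44 m/s

3698.44


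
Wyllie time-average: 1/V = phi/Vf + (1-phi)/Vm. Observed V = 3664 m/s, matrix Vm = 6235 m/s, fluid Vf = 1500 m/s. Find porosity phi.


1/V - 1/Vm = 1/3664 - 1/6235 = 0.00011254
1/Vf - 1/Vm = 1/1500 - 1/6235 = 0.00050628
phi = 0.00011254 / 0.00050628 = 0.2223

0.2223


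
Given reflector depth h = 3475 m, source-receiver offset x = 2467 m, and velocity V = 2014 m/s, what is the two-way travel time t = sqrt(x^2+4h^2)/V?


x^2 + 4h^2 = 2467^2 + 4*3475^2 = 6086089 + 48302500 = 54388589
sqrt(54388589) = 7374.862
t = 7374.862 / 2014 = 3.6618 s

3.6618


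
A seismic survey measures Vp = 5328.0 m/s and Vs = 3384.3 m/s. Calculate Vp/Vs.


Vp/Vs = 5328.0 / 3384.3
= 1.5743

1.5743


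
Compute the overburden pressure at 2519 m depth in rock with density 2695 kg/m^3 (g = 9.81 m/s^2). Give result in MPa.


P = rho * g * z / 1e6
= 2695 * 9.81 * 2519 / 1e6
= 66597196.05 / 1e6
= 66.5972 MPa

66.5972


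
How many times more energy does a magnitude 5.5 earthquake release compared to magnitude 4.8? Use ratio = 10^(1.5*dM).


M2 - M1 = 5.5 - 4.8 = 0.7
1.5 * 0.7 = 1.05
ratio = 10^1.05 = 11.22

11.22


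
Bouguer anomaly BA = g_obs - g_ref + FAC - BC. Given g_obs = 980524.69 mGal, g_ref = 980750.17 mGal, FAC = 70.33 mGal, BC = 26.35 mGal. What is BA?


BA = g_obs - g_ref + FAC - BC
= 980524.69 - 980750.17 + 70.33 - 26.35
= -181.5 mGal

-181.5


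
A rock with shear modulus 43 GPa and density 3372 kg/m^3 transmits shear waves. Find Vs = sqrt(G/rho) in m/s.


Convert G to Pa: G = 43e9 Pa
Compute G/rho = 43e9 / 3372 = 12752075.9193
Vs = sqrt(12752075.9193) = 3571.0 m/s

3571.0


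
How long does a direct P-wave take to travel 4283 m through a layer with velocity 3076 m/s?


t = x / V
= 4283 / 3076
= 1.3924 s

1.3924


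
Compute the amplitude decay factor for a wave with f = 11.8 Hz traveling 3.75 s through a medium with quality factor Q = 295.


pi*f*t/Q = pi*11.8*3.75/295 = 0.471239
A/A0 = exp(-0.471239) = 0.624228

0.624228


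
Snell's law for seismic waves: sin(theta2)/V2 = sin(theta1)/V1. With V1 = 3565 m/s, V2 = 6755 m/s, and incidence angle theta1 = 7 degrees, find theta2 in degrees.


sin(theta1) = sin(7 deg) = 0.121869
sin(theta2) = V2/V1 * sin(theta1) = 6755/3565 * 0.121869 = 0.230919
theta2 = arcsin(0.230919) = 13.3512 degrees

13.3512


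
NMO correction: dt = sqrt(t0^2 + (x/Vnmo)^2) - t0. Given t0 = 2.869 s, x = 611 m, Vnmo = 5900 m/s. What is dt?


x/Vnmo = 611/5900 = 0.103559
(x/Vnmo)^2 = 0.010725
t0^2 = 8.231161
sqrt(8.231161 + 0.010725) = 2.870868
dt = 2.870868 - 2.869 = 0.001868

0.001868


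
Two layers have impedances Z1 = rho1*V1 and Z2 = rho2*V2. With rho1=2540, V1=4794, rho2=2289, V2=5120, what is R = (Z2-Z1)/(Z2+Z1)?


Z1 = 2540 * 4794 = 12176760
Z2 = 2289 * 5120 = 11719680
R = (11719680 - 12176760) / (11719680 + 12176760) = -457080 / 23896440 = -0.0191

-0.0191


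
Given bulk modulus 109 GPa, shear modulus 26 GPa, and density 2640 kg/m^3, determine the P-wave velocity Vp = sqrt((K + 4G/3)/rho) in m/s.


First compute the effective modulus:
K + 4G/3 = 109e9 + 4*26e9/3 = 143666666666.67 Pa
Then divide by density:
143666666666.67 / 2640 = 54419191.9192 Pa/(kg/m^3)
Take the square root:
Vp = sqrt(54419191.9192) = 7376.94 m/s

7376.94


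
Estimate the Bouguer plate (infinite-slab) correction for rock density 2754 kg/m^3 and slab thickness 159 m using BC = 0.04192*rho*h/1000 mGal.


BC = 0.04192 * rho * h / 1000
= 0.04192 * 2754 * 159 / 1000
= 18.3562 mGal

18.3562
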